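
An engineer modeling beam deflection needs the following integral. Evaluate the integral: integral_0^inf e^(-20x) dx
integral_0^inf e^(-20x) dx = [-1/20 * e^(-20x)]_0^inf
= 0 - (-1/20) = 1/20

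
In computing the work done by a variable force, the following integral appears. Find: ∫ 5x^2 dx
Using power rule: ∫ 5x^2 dx=5/3 x^3+C=(5/3)x^3+C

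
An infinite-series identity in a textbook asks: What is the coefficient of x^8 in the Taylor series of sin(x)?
sin(x) has only odd powers. Coefficient of x^8 = 0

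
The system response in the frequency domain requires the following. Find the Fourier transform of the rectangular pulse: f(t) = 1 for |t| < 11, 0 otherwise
F(omega)=integral from -11 to 11 of e^(-j * omega * t) dt
=2 * sin(11 * omega)/omega=22 * sinc(11 * omega/pi)

Answer: 2 * sin(11 * omega)/omega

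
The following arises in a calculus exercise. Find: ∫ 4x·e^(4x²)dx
Let u = 4x², du = 8x dx
∫ (1/2)e^u du = e^u/2 + C

Answer: e^(4x²)/2 + C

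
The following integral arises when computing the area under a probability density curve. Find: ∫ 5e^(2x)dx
Since d/dx[e^(2x)]=2e^(2x), we get 5/2 e^(2x) + C

Answer: (5/2)e^(2x) + C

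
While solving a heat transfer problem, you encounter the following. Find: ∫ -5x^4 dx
Using power rule: ∫ -5x^4 dx=-5/5 x^5+C=-x^5+C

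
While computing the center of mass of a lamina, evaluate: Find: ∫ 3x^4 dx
Using power rule: ∫ 3x^4 dx=3/5 x^5 + C=(3/5)x^5 + C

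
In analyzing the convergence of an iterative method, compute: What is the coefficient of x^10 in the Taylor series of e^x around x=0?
Taylor series of e^x=Σ x^n/n!
Coefficient of x^10=1/10!=1/3628800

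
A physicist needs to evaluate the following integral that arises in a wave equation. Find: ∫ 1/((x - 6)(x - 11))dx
Partial fractions: 1/((x-6)(x-11)) = A/(x-6) + B/(x-11)
A = -1/5, B = 1/5
∫ [-1/5· 1/(x-6) + 1/5· 1/(x-11)] dx
= (1/5)[ln|x-11| - ln|x-6|] + C

Answer: (1/5)·ln|(x-11)/(x-6)| + C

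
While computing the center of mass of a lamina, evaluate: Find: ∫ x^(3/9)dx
Power rule: ∫ x^(1/3) dx=x^(4/3)/(4/3)+C

Answer: (3/4)·x^(4/3)+C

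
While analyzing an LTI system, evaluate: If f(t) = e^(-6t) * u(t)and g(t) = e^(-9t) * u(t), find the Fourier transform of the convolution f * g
By the convolution theorem: F{f*g}=F(omega)*G(omega)
F(omega)=1/(6 + j*omega), G(omega)=1/(9 + j*omega)
F{f*g}=1/((6 + j*omega)(9 + j*omega))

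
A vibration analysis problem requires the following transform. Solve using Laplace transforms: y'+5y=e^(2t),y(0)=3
Take L: sY - 3+5Y=1/(s-2)
Y(s+5)=1/(s-2)+3
Y=1/((s-2)(s+5))+3/(s+5)
Partial fractions: 1/((s-2)(s+5))=(1/7)/(s-2) - (1/7)/(s+5)
So Y=(1/7)/(s-2)+(20/7)/(s+5)
Inverse Laplace transform (L^(-1){1/(s-2)}=e^(2t), L^(-1){1/(s+5)}=e^(-5t)):

Answer: y(t)=(1/7)·e^(2t)+(20/7)·e^(-5t)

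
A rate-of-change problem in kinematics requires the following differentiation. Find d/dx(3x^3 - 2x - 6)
Power rule: d/dx(ax^n) = n·a·x^(n-1)
Term by term: 9·x^2-2

Answer: 9x^2-2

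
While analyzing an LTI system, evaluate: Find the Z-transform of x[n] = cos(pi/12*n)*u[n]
Z{cos(w0 * n) * u[n]}=z(z - cos(w0))/(z^2 - 2z * cos(w0) + 1)
With w0=pi/12: X(z)=z(z - cos(pi/12))/(z^2 - 2z * cos(pi/12) + 1)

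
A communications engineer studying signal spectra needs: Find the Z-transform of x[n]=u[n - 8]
Using the time-shift property: Z{u[n-8]} = z^(-8) * z/(z-1)
= z^(-7)/(z-1)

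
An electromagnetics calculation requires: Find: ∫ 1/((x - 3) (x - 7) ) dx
Partial fractions: 1/((x-3)(x-7))=A/(x-3)+B/(x-7)
A=-1/4, B=1/4
∫ [-1/4· 1/(x-3)+1/4· 1/(x-7)] dx
=(1/4)[ln|x-7| - ln|x-3|]+C

Answer: (1/4)·ln|(x-7)/(x-3)|+C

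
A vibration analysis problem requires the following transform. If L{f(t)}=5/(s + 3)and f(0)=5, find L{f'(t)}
L{f'(t)} = s·F(s) - f(0) = 5s/(s + 3) - 5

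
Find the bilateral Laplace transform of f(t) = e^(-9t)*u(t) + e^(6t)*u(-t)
For e^(-9t) * u(t): L = 1/(s+9), Re(s) > -9
For e^(6t) * u(-t): L = -1/(s-6), Re(s) < 6
Combined: F(s) = 1/(s+9)-1/(s-6), -9 < Re(s) < 6

Answer: 1/(s+9)-1/(s-6), ROC: -9 < Re(s) < 6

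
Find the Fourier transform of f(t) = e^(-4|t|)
Using the standard pair: F{e^(-a|t|)} = 2a/(a^2 + omega^2)
With a = 4: F(omega) = 8/(16 + omega^2)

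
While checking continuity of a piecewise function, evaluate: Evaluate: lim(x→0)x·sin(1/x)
Squeeze theorem: -|x| ≤ x·sin(1/x) ≤ |x|
Since x → 0 as x → 0, by squeeze theorem the limit is 0

Answer: 0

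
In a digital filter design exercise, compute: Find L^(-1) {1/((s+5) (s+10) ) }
Partial fractions: 1/((s + 5)(s + 10))=A/(s + 5) + B/(s + 10)
Cover-up: A=1/(s + 10)|_{s=-5}=1/5; B=1/(s + 5)|_{s=-10}=-1/5
L^(-1)=(1/5)e^(-5t) - (1/5)e^(-10t)

Answer: (1/5)(e^(-5t) - e^(-10t))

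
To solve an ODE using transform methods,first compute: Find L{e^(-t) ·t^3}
First shifting: L{e^(at)f(t)}=F(s-a)
L{t^3}=6/s^4
Shift s → s+1: 6/(s+1)^4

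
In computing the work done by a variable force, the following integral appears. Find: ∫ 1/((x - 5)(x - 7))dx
Partial fractions: 1/((x-5)(x-7)) = A/(x-5) + B/(x-7)
A = -1/2, B = 1/2
∫ [-1/2· 1/(x-5) + 1/2· 1/(x-7)] dx
= (1/2)[ln|x-7| - ln|x-5|] + C

Answer: (1/2)·ln|(x-7)/(x-5)| + C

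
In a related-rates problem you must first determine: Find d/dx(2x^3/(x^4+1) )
Quotient rule: (f/g)' = (f'g - fg')/g²
f = 2x^3, f' = 6x^2
g = x^4 + 1, g' = 4x^3

Answer: (6x^2·(x^4 + 1) - 8x^6)/(x^4 + 1)²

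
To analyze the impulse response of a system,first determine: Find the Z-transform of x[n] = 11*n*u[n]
Z{n * u[n]}=z/(z-1)^2
By linearity: Z{11 * n * u[n]}=11z/(z-1)^2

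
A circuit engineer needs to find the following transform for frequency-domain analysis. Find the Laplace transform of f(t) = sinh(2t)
L{sinh(at)}=a/(s²-a²)
L{sinh(2t)}=2/(s²-4)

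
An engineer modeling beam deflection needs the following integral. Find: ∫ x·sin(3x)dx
By parts: u = x, dv = sin(3x) dx
du = dx, v = -cos(3x)/3
= -x·cos(3x)/3 + sin(3x)/3² + C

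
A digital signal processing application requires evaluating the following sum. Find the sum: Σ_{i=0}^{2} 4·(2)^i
Geometric series: S=a(1 - r^n)/(1 - r)
a=4, r=2, n=3
S=4(1-8)/-1=28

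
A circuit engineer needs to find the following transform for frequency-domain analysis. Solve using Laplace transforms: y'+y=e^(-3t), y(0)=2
Take L: sY - 2 + Y=1/(s + 3)
Y(s + 1)=1/(s + 3) + 2
Y=1/((s + 3)(s + 1)) + 2/(s + 1)
Partial fractions: 1/((s + 3)(s + 1))=-(1/2)/(s + 3) + (1/2)/(s + 1)
So Y=-(1/2)/(s + 3) + (5/2)/(s + 1)
Inverse Laplace transform (L^(-1){1/(s + 3)}=e^(-3t), L^(-1){1/(s + 1)}=e^(-t)):

Answer: y(t)=(-1/2)·e^(-3t) + (5/2)·e^(-t)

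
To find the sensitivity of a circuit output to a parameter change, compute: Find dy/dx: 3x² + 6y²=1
Differentiate: 6x + 12y·(dy/dx) = 0
dy/dx = -6x/(12y) = -(1/2)·(x/y)

Answer: dy/dx = -(1/2)·(x/y)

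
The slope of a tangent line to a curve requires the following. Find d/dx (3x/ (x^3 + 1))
Quotient rule: (f/g)' = (f'g - fg')/g²
f = 3x, f' = 3
g = x^3 + 1, g' = 3x^2

Answer: (3·(x^3 + 1) - 9x^3)/(x^3 + 1)²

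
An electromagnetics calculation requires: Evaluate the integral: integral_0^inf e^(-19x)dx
integral_0^inf e^(-19x) dx = [-1/19*e^(-19x)]_0^inf
= 0 - (-1/19) = 1/19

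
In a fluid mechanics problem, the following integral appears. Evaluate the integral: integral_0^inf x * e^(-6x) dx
This is a Gamma integral. Substitute u = 6x (du = 6 dx):
integral_0^inf x * e^(-6x) dx = (1/6^2) integral_0^inf u^1 * e^(-u) du
= Gamma(2)/6^2 = 1!/6^2 = 1/36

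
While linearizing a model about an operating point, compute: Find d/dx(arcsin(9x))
d/dx[arcsin(u)]=u'/√(1-u²), u=9x, u'=9

Answer: 9/√(1 - 81x²)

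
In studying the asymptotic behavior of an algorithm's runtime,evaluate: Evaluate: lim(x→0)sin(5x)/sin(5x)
sin(u) ≈ u for small u:
sin(5x)/sin(5x) ≈ 5x/(5x)=5/5

Answer: 1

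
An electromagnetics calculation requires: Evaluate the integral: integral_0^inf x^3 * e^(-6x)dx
This is a Gamma integral. Substitute u=6x (du=6 dx):
integral_0^inf x^3 * e^(-6x) dx=(1/6^4) integral_0^inf u^3 * e^(-u) du
=Gamma(4)/6^4=3!/6^4=6/1296

Answer: 1/216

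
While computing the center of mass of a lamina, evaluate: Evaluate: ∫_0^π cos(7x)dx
Antiderivative: sin(7x)/7
Evaluate at bounds: [sin(7·π)/7] - [sin(7·0)/7]
=((0) - (0))/7=0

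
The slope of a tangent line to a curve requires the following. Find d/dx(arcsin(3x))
d/dx[arcsin(u)]=u'/√(1-u²), u=3x, u'=3

Answer: 3/√(1 - 9x²)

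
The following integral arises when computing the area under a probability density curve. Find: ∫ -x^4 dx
Using power rule: ∫ -x^4 dx=-1/5 x^5+C=(-1/5)x^5+C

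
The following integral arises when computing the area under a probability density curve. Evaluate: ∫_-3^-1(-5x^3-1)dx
Step 1: Find antiderivative F(x) = (-5/4)x^4 - x
Step 2: F(-1) - F(-3) = -1/4 - (-393/4) = 98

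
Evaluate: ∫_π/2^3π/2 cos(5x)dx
Antiderivative: sin(5x)/5
Evaluate at bounds: [sin(5·3π/2)/5] - [sin(5·π/2)/5]
=((-1) - (1))/5=-2/5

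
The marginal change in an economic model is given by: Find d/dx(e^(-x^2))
Chain rule: d/dx[e^u] = e^u · u' where u = -x^2
u' = -2x

Answer: -2x·e^(-x^2)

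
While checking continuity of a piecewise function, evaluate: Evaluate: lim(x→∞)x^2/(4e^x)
Apply L'Hôpital 2 times (∞/∞ each time):
Eventually get 2!/(4e^x) → 0

Answer: 0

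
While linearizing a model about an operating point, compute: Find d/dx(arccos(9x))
d/dx[arccos(u)]=-u'/√(1-u²), u=9x, u'=9

Answer: -9/√(1-81x²)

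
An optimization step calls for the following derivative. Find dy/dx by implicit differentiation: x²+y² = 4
Differentiate both sides: 2x + 2y·(dy/dx)=0
Solve: dy/dx=-2x/(2y)=-x/y

Answer: dy/dx=-x/y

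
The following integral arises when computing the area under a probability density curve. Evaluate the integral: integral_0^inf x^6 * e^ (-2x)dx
This is a Gamma integral. Substitute u = 2x (du = 2 dx):
integral_0^inf x^6 * e^(-2x) dx = (1/2^7) integral_0^inf u^6 * e^(-u) du
= Gamma(7)/2^7 = 6!/2^7 = 720/128

Answer: 45/8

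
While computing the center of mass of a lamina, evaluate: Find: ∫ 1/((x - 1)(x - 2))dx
Partial fractions: 1/((x-1)(x-2))=A/(x-1)+B/(x-2)
A=-1, B=1
∫ [-1· 1/(x-1)+1· 1/(x-2)] dx
=(1)[ln|x-2| - ln|x-1|]+C

Answer: ln|(x-2)/(x-1)|+C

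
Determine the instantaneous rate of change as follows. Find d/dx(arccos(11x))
d/dx[arccos(u)]=-u'/√(1-u²), u=11x, u'=11

Answer: -11/√(1-121x²)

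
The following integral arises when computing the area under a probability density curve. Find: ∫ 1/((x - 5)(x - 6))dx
Partial fractions: 1/((x-5)(x-6)) = A/(x-5)+B/(x-6)
A = -1, B = 1
∫ [-1· 1/(x-5)+1· 1/(x-6)] dx
= (1)[ln|x-6| - ln|x-5|]+C

Answer: ln|(x-6)/(x-5)|+C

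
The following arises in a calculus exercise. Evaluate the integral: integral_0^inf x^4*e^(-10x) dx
This is a Gamma integral. Substitute u=10x (du=10 dx):
integral_0^inf x^4*e^(-10x) dx=(1/10^5) integral_0^inf u^4*e^(-u) du
=Gamma(5)/10^5=4!/10^5=24/100000

Answer: 3/12500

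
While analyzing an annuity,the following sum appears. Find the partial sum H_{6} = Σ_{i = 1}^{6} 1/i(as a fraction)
H_6 = 1+1/2+1/3+...+1/6
= 49/20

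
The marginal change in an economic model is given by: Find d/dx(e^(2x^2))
Chain rule: d/dx[e^u] = e^u · u' where u = 2x^2
u' = 4x

Answer: 4x·e^(2x^2)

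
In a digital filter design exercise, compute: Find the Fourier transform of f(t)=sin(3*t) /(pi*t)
sin(W * t)/(pi * t) = (W/pi) * sinc(W * t/pi) is the impulse response of the ideal low-pass filter with cutoff W (here W = 3).
Its Fourier transform is a rectangular function:
F(omega) = 1 for |omega| < 3, 0 otherwise

Answer: rect(omega/6) [i.e., 1 for |omega| < 3, 0 otherwise]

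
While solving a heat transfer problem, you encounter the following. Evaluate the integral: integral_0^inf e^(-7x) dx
integral_0^inf e^(-7x) dx = [-1/7*e^(-7x)]_0^inf
= 0 - (-1/7) = 1/7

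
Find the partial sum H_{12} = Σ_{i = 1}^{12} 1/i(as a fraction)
H_12=1 + 1/2 + 1/3 + ... + 1/12
=86021/27720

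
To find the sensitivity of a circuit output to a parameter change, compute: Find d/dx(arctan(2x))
d/dx[arctan(u)] = u'/(1+u²), u = 2x, u' = 2

Answer: 2/(1+4x²)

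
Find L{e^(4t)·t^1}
First shifting: L{e^(at)f(t)}=F(s-a)
L{t^1}=1/s^2
Shift s → s-4: 1/(s-4)^2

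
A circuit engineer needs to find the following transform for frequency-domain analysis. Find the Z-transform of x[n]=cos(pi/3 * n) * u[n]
Z{cos(w0*n)*u[n]} = z(z - cos(w0))/(z^2-2z*cos(w0)+1)
With w0 = pi/3: X(z) = z(z - cos(pi/3))/(z^2-2z*cos(pi/3)+1)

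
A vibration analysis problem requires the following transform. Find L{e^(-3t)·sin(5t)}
First shifting: L{e^(at)f(t)} = F(s-a)
L{sin(5t)} = 5/(s² + 25)
Shift: 5/((s + 3)² + 25)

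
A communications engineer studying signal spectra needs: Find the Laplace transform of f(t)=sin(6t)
L{sin(wt)} = w/(s² + w²)
L{sin(6t)} = 6/(s² + 36)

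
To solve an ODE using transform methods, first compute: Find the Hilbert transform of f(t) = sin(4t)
The Hilbert transform shifts each frequency component by -pi/2.
H{sin(wt)} = -cos(wt)
With w = 4: H{sin(4t)} = -cos(4t)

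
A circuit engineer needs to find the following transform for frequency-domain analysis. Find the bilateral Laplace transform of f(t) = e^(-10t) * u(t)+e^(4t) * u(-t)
For e^(-10t) * u(t): L=1/(s+10), Re(s) > -10
For e^(4t) * u(-t): L=-1/(s-4), Re(s) < 4
Combined: F(s)=1/(s+10)-1/(s-4), -10 < Re(s) < 4

Answer: 1/(s+10)-1/(s-4), ROC: -10 < Re(s) < 4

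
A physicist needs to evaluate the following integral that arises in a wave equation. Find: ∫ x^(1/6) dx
Power rule: ∫ x^(1/6) dx = x^(7/6)/(7/6) + C

Answer: (6/7)·x^(7/6) + C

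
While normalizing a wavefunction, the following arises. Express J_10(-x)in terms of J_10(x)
For integer n: J_n(-x) = (-1)^n J_n(x)
With n = 10: J_10(-x) = (-1)^10 J_10(x) = J_10(x)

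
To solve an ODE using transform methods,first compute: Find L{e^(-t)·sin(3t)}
First shifting: L{e^(at)f(t)}=F(s-a)
L{sin(3t)}=3/(s²+9)
Shift: 3/((s+1)²+9)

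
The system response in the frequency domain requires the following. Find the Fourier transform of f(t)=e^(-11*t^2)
The Fourier transform of a Gaussian e^(-a*t^2) is sqrt(pi/a)*e^(-omega^2/(4a)).
With a = 11: F(omega) = sqrt(pi/11)*e^(-omega^2/44)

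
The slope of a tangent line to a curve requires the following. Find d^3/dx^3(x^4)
Apply power rule 3 times:
d^1: 4x^3
d^2: 12x^2
d^3: 24x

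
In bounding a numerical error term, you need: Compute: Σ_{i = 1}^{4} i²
Using formula: Σ i^2=n(n + 1)(2n + 1)/6=4·5·9/6=30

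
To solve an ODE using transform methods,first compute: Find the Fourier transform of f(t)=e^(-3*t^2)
The Fourier transform of a Gaussian e^(-a*t^2) is sqrt(pi/a)*e^(-omega^2/(4a)).
With a = 3: F(omega) = sqrt(pi/3)*e^(-omega^2/12)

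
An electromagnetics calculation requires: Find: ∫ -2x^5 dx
Using power rule: ∫ -2x^5 dx = -2/6 x^6+C = (-1/3)x^6+C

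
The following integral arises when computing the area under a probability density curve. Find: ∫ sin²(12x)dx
Using identity sin²(u)=(1 - cos(2u))/2:
∫ (1 - cos(24x))/2 dx=x/2 - sin(24x)/48+C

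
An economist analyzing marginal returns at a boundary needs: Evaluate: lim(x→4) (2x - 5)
Polynomial is continuous, so substitute x = 4:
2·4-5 = 3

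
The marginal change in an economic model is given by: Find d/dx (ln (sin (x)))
Chain rule: d/dx[ln(u)] = u'/u where u = sin(x)
u' = cos(x)

Answer: (cos(x))/(sin(x))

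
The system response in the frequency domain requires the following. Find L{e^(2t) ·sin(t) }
First shifting: L{e^(at)f(t)}=F(s-a)
L{sin(t)}=1/(s²+1)
Shift: 1/((s-2)²+1)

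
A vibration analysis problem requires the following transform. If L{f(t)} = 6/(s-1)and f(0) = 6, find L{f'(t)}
L{f'(t)}=s·F(s) - f(0)=6s/(s-1) - 6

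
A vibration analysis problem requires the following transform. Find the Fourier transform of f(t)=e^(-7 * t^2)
The Fourier transform of a Gaussian e^(-a*t^2) is sqrt(pi/a)*e^(-omega^2/(4a)).
With a=7: F(omega)=sqrt(pi/7)*e^(-omega^2/28)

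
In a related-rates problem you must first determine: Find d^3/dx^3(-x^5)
Apply power rule 3 times:
d^1: -5x^4
d^2: -20x^3
d^3: -60x^2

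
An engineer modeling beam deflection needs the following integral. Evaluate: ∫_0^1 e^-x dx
Antiderivative: -e^-x
Evaluate: -(e^-1-1)

Answer: (e^-1-1)/(-1)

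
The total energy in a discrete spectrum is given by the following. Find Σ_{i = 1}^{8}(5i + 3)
= 5·Σ i+3·8 = 5·36+24 = 204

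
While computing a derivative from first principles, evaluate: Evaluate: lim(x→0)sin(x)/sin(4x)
sin(u) ≈ u for small u:
sin(x)/sin(4x) ≈ x/(4x) = 1/4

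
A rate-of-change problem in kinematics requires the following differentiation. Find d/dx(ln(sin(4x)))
Chain rule: d/dx[ln(u)] = u'/u where u = sin(4x)
u' = 4cos(4x)

Answer: (4cos(4x))/(sin(4x))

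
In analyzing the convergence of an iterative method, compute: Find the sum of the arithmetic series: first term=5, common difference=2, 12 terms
Last term: a_n=5+(12-1)·2=27
Sum=n(a_1+a_n)/2=12(5+27)/2=192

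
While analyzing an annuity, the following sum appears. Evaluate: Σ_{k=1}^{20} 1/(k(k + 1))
Partial fractions: 1/(k(k + 1)) = 1/k - 1/(k + 1)
Telescoping sum: 1(1 - 1/21) = 1·20/21

Answer: 20/21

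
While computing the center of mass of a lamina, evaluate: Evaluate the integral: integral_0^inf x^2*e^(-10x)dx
This is a Gamma integral. Substitute u = 10x (du = 10 dx):
integral_0^inf x^2*e^(-10x) dx = (1/10^3) integral_0^inf u^2*e^(-u) du
= Gamma(3)/10^3 = 2!/10^3 = 2/1000

Answer: 1/500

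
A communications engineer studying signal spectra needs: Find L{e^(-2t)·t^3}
First shifting: L{e^(at)f(t)}=F(s-a)
L{t^3}=6/s^4
Shift s → s + 2: 6/(s + 2)^4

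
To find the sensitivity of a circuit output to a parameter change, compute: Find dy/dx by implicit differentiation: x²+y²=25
Differentiate both sides: 2x+2y·(dy/dx) = 0
Solve: dy/dx = -2x/(2y) = -x/y

Answer: dy/dx = -x/y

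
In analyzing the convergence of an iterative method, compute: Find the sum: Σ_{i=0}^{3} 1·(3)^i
Geometric series: S=a(1 - r^n)/(1 - r)
a=1, r=3, n=4
S=1(1 - 81)/-2=40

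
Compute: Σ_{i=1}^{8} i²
Using formula: Σ i^2=n(n + 1)(2n + 1)/6=8·9·17/6=204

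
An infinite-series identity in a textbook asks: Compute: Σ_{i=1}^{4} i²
Using formula: Σ i^2=n(n+1)(2n+1)/6=4·5·9/6=30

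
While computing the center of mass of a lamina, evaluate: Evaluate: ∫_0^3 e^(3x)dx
Antiderivative: (1/3)e^(3x)
Evaluate: (1/3)(e^9 - 1)

Answer: (e^9 - 1)/3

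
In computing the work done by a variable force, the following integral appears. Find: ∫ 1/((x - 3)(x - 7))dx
Partial fractions: 1/((x-3)(x-7))=A/(x-3) + B/(x-7)
A=-1/4, B=1/4
∫ [-1/4· 1/(x-3) + 1/4· 1/(x-7)] dx
=(1/4)[ln|x-7| - ln|x-3|] + C

Answer: (1/4)·ln|(x-7)/(x-3)| + C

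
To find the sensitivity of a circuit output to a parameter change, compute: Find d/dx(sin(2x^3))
Chain rule: d/dx[sin(u)] = cos(u)·u' where u = 2x^3
u' = 6x^2

Answer: 6x^2·cos(2x^3)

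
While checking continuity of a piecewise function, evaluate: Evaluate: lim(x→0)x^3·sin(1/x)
Squeeze theorem: -|x^3| ≤ x^3·sin(1/x) ≤ |x^3|
Since x^3 → 0 as x → 0, by squeeze theorem the limit is 0

Answer: 0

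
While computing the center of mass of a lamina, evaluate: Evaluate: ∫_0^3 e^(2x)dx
Antiderivative: (1/2)e^(2x)
Evaluate: (1/2)(e^6 - 1)

Answer: (e^6 - 1)/2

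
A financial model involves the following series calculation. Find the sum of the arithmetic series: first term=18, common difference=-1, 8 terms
Last term: a_n=18+(8-1)·-1=11
Sum=n(a_1+a_n)/2=8(18+11)/2=116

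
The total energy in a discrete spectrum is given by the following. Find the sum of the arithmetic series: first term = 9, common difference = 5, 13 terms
Last term: a_n=9 + (13 - 1)·5=69
Sum=n(a_1 + a_n)/2=13(9 + 69)/2=507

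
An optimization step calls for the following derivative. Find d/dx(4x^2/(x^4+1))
Quotient rule: (f/g)'=(f'g - fg')/g²
f=4x^2, f'=8x
g=x^4+1, g'=4x^3

Answer: (8x·(x^4+1)-16x^5)/(x^4+1)²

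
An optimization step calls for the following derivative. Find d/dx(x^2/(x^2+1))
Quotient rule: (f/g)' = (f'g - fg')/g²
f = x^2, f' = 2x
g = x^2 + 1, g' = 2x

Answer: (2x·(x^2 + 1) - 2x^3)/(x^2 + 1)²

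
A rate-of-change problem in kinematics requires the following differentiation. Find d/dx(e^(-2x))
Chain rule: d/dx[e^u]=e^u · u' where u=-2x
u'=-2

Answer: -2·e^(-2x)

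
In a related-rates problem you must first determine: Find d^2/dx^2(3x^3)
Apply power rule 2 times:
d^1: 9x^2
d^2: 18x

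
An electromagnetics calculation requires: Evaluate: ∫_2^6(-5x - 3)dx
Step 1: Find antiderivative F(x)=(-5/2)x^2 - 3x
Step 2: F(6) - F(2)=-108 - (-16)=-92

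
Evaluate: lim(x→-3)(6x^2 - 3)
Polynomial is continuous, so substitute x=-3:
6·(-3)^2 - 3=51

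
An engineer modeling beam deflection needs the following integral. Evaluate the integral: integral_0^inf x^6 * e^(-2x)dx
This is a Gamma integral. Substitute u = 2x (du = 2 dx):
integral_0^inf x^6 * e^(-2x) dx = (1/2^7) integral_0^inf u^6 * e^(-u) du
= Gamma(7)/2^7 = 6!/2^7 = 720/128

Answer: 45/8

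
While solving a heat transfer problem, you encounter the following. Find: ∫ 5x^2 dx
Using power rule: ∫ 5x^2 dx = 5/3 x^3+C = (5/3)x^3+C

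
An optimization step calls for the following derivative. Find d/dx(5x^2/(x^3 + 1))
Quotient rule: (f/g)'=(f'g - fg')/g²
f=5x^2, f'=10x
g=x^3 + 1, g'=3x^2

Answer: (10x·(x^3 + 1) - 15x^4)/(x^3 + 1)²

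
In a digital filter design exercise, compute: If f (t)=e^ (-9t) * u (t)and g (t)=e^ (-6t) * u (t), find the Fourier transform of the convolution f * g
By the convolution theorem: F{f*g} = F(omega)*G(omega)
F(omega) = 1/(9 + j*omega), G(omega) = 1/(6 + j*omega)
F{f*g} = 1/((9 + j*omega)(6 + j*omega))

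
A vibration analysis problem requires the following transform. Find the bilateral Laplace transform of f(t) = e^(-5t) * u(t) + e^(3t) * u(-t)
For e^(-5t)*u(t): L=1/(s + 5), Re(s) > -5
For e^(3t)*u(-t): L=-1/(s-3), Re(s) < 3
Combined: F(s)=1/(s + 5) - 1/(s-3), -5 < Re(s) < 3

Answer: 1/(s + 5) - 1/(s-3), ROC: -5 < Re(s) < 3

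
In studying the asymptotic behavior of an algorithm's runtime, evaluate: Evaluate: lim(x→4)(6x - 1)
Polynomial is continuous, so substitute x = 4:
6·4-1 = 23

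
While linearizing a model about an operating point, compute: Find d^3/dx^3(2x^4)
Apply power rule 3 times:
d^1: 8x^3
d^2: 24x^2
d^3: 48x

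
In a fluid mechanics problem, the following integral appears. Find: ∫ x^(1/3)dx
Power rule: ∫ x^(1/3) dx=x^(4/3)/(4/3) + C

Answer: (3/4)·x^(4/3) + C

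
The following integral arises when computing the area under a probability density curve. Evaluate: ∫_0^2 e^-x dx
Antiderivative: -e^-x
Evaluate: -(e^-2 - 1)

Answer: (e^-2 - 1)/(-1)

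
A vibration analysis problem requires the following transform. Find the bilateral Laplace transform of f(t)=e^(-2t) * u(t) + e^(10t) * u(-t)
For e^(-2t) * u(t): L = 1/(s + 2), Re(s) > -2
For e^(10t) * u(-t): L = -1/(s-10), Re(s) < 10
Combined: F(s) = 1/(s + 2) - 1/(s-10), -2 < Re(s) < 10

Answer: 1/(s + 2) - 1/(s-10), ROC: -2 < Re(s) < 10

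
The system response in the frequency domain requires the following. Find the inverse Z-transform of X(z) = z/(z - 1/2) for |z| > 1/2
Standard pair: z/(z-a) <-> a^n * u[n] for causal signals
With a=1/2: x[n]=(1/2)^n * u[n]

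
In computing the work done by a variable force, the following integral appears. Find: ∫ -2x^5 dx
Using power rule: ∫ -2x^5 dx = -2/6 x^6 + C = (-1/3)x^6 + C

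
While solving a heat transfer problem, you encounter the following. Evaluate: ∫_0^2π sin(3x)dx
Antiderivative: -cos(3x)/3
Evaluate at bounds: [-cos(3·2π)/3] - [-cos(3·0)/3]
=(-(1)+(1))/3=0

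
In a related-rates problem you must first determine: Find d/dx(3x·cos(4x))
Product rule: (fg)'=f'g + fg'
f=3x, f'=3
g=cos(4x), g'=-4·sin(4x)

Answer: 3·cos(4x) - 12x·sin(4x)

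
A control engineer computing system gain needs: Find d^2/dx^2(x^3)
Apply power rule 2 times:
d^1: 3x^2
d^2: 6x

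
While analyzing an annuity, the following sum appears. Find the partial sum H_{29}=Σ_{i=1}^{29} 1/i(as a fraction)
H_29 = 1+1/2+1/3+...+1/29
= 9227046511387/2329089562800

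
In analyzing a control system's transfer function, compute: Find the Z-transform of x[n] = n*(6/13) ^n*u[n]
Using the property Z{n*a^n*u[n]} = az/(z-a)^2
With a = 6/13: X(z) = (6/13)z/(z - 6/13)^2, |z| > 6/13

Answer: (6/13)z/(z - 6/13)^2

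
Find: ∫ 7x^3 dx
Using power rule: ∫ 7x^3 dx=7/4 x^4 + C=(7/4)x^4 + C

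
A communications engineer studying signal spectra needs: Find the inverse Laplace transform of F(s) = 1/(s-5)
L^(-1){1/(s-a)} = c·e^(at)
Here a = 5, c = 1

Answer: e^(5t)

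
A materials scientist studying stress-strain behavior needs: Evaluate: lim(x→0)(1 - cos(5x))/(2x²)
Using 1-cos(u) ≈ u²/2 for small u:
(1-cos(5x)) ≈ (5x)²/2 = 25x²/2
So limit = 25/(2·2) = 25/4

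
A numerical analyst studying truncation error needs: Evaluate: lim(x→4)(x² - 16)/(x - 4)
Factor: (x² - 16) = (x-4)(x+4)
Cancel (x-4): lim(x→4) (x+4) = 8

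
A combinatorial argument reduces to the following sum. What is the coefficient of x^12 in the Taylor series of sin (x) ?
sin(x) has only odd powers. Coefficient of x^12=0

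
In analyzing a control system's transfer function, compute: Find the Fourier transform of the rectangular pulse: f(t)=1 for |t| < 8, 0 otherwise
F(omega) = integral from -8 to 8 of e^(-j*omega*t) dt
= 2*sin(8*omega)/omega = 16*sinc(8*omega/pi)

Answer: 2*sin(8*omega)/omega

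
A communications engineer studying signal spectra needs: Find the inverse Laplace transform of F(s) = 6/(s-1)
L^(-1){6/(s-a)}=c·e^(at)
Here a=1, c=6

Answer: 6e^(t)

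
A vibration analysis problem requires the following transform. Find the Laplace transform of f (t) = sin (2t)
L{sin(wt)}=w/(s²+w²)
L{sin(2t)}=2/(s²+4)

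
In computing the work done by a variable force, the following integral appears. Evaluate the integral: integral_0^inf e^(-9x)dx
integral_0^inf e^(-9x) dx=[-1/9*e^(-9x)]_0^inf
=0 - (-1/9)=1/9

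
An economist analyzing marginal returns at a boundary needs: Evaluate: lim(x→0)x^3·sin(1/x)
Squeeze theorem: -|x^3| ≤ x^3·sin(1/x) ≤ |x^3|
Since x^3 → 0 as x → 0, by squeeze theorem the limit is 0

Answer: 0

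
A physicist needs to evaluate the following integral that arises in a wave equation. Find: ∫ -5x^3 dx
Using power rule: ∫ -5x^3 dx=-5/4 x^4+C=(-5/4)x^4+C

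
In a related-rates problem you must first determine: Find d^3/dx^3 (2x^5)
Apply power rule 3 times:
d^1: 10x^4
d^2: 40x^3
d^3: 120x^2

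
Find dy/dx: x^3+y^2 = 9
Differentiate: 3x^2 + 2y·(dy/dx)=0
dy/dx=-3x^2/(2y)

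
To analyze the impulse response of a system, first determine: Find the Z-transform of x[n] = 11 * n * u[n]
Z{n*u[n]} = z/(z-1)^2
By linearity: Z{11*n*u[n]} = 11z/(z-1)^2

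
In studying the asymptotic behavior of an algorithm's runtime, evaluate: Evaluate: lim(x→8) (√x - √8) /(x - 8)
Multiply by conjugate (√x + √8)/(√x + √8):
=(x - 8)/((x - 8)(√x + √8))=1/(√x + √8)
As x → 8: 1/(2√8)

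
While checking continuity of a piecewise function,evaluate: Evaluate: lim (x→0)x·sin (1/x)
Squeeze theorem: -|x| ≤ x·sin(1/x) ≤ |x|
Since x → 0 as x → 0, by squeeze theorem the limit is 0

Answer: 0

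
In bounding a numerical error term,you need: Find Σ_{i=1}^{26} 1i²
= 1·n(n + 1)(2n + 1)/6 = 1·26·27·53/6 = 6201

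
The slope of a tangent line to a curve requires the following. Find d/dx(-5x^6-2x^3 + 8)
Power rule: d/dx(ax^n) = n·a·x^(n-1)
Term by term: -30·x^5-6·x^2

Answer: -30x^5-6x^2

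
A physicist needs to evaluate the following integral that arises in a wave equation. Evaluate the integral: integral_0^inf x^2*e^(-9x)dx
This is a Gamma integral. Substitute u = 9x (du = 9 dx):
integral_0^inf x^2*e^(-9x) dx = (1/9^3) integral_0^inf u^2*e^(-u) du
= Gamma(3)/9^3 = 2!/9^3 = 2/729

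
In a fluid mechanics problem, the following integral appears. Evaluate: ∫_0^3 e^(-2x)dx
Antiderivative: (1/(-2))e^(-2x)
Evaluate: (1/(-2))(e^-6-1)

Answer: (e^-6-1)/(-2)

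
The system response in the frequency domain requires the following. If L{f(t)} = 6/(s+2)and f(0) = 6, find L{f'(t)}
L{f'(t)} = s·F(s) - f(0) = 6s/(s + 2) - 6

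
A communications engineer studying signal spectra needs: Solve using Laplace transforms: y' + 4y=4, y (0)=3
Take L of both sides: sY(s)-3+4Y(s)=4/s
Y(s)(s+4)=4/s+3
Y(s)=4/(s(s+4))+3/(s+4)
Partial fractions: 4/(s(s+4))=1/s - 1/(s+4)
So Y(s)=1/s+2/(s+4)
Inverse transform (L^(-1){1/s}=1, L^(-1){1/(s+4)}=e^(-4t)):

Answer: y(t)=1+2·e^(-4t)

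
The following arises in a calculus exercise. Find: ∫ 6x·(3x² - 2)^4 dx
Let u = 3x² - 2, du = 6x dx
∫ u^4 du = u^5/5 + C

Answer: (3x² - 2)^5/5 + C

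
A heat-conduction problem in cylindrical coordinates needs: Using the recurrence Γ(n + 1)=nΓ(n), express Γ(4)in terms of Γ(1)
Γ(4) = 3Γ(3) = 3·2Γ(2) = ... = 3!·Γ(1) = 6·Γ(1)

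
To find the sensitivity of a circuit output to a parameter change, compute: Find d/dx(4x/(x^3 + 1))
Quotient rule: (f/g)' = (f'g - fg')/g²
f = 4x, f' = 4
g = x^3 + 1, g' = 3x^2

Answer: (4·(x^3 + 1) - 12x^3)/(x^3 + 1)²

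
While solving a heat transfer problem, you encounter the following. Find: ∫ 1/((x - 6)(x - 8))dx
Partial fractions: 1/((x-6)(x-8))=A/(x-6)+B/(x-8)
A=-1/2, B=1/2
∫ [-1/2· 1/(x-6)+1/2· 1/(x-8)] dx
=(1/2)[ln|x-8| - ln|x-6|]+C

Answer: (1/2)·ln|(x-8)/(x-6)|+C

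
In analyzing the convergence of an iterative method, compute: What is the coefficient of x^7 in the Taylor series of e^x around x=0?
Taylor series of e^x = Σ x^n/n!
Coefficient of x^7 = 1/7! = 1/5040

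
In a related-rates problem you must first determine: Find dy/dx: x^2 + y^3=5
Differentiate: 2x + 3y^2·(dy/dx) = 0
dy/dx = -2x/(3y^2)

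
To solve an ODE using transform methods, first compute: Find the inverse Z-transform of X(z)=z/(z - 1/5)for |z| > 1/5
Standard pair: z/(z-a) <-> a^n*u[n] for causal signals
With a = 1/5: x[n] = (1/5)^n*u[n]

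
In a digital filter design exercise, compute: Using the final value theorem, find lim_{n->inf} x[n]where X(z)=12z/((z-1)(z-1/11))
Final value theorem: lim x[n]=lim_{z->1} (z-1)*X(z)
(z-1)*X(z)=12z/(z-1/11)
As z->1: 12/(1 - 1/11)=12/(10/11)=66/5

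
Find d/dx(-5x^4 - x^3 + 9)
Power rule: d/dx(ax^n)=n·a·x^(n-1)
Term by term: -20·x^3 - 3·x^2

Answer: -20x^3 - 3x^2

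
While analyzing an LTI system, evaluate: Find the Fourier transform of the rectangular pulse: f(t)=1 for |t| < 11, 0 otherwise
F(omega) = integral from -11 to 11 of e^(-j * omega * t) dt
= 2 * sin(11 * omega)/omega = 22 * sinc(11 * omega/pi)

Answer: 2 * sin(11 * omega)/omega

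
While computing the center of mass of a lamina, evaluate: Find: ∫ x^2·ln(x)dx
By parts: u=ln(x), dv=x^2 dx
du=1/x dx, v=x^3/3
=x^3·ln(x)/3 - ∫ x^2/3 dx
=x^3·ln(x)/3 - x^3/9+C

Answer: x^3(ln(x)/3-1/9)+C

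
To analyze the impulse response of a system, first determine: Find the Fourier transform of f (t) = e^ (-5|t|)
Using the standard pair: F{e^(-a|t|)}=2a/(a^2+omega^2)
With a=5: F(omega)=10/(25+omega^2)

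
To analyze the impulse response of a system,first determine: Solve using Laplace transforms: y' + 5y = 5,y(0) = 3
Take L of both sides: sY(s)-3+5Y(s)=5/s
Y(s)(s+5)=5/s+3
Y(s)=5/(s(s+5))+3/(s+5)
Partial fractions: 5/(s(s+5))=1/s - 1/(s+5)
So Y(s)=1/s+2/(s+5)
Inverse transform (L^(-1){1/s}=1, L^(-1){1/(s+5)}=e^(-5t)):

Answer: y(t)=1+2·e^(-5t)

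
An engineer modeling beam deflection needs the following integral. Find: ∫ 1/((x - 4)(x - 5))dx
Partial fractions: 1/((x-4)(x-5)) = A/(x-4) + B/(x-5)
A = -1, B = 1
∫ [-1· 1/(x-4) + 1· 1/(x-5)] dx
= (1)[ln|x-5| - ln|x-4|] + C

Answer: ln|(x-5)/(x-4)| + C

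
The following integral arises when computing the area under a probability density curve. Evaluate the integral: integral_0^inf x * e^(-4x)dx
This is a Gamma integral. Substitute u = 4x (du = 4 dx):
integral_0^inf x*e^(-4x) dx = (1/4^2) integral_0^inf u^1*e^(-u) du
= Gamma(2)/4^2 = 1!/4^2 = 1/16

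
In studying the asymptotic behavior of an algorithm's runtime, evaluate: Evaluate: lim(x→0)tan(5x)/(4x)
tan(u) ≈ u for small u:
tan(5x)/(4x) ≈ 5x/(4x)=5/4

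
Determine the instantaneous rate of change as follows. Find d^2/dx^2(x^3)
Apply power rule 2 times:
d^1: 3x^2
d^2: 6x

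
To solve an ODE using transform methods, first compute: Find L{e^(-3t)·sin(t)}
First shifting: L{e^(at)f(t)}=F(s-a)
L{sin(t)}=1/(s² + 1)
Shift: 1/((s + 3)² + 1)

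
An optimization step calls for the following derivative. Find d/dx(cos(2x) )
Chain rule: d/dx[cos(u)] = -sin(u)·u' where u = 2x
u' = 2

Answer: -2·sin(2x)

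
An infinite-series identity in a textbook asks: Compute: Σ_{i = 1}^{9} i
Using formula: Σ i^1=n(n + 1)/2=9·10/2=45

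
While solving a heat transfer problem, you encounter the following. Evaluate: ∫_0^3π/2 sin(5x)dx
Antiderivative: -cos(5x)/5
Evaluate at bounds: [-cos(5·3π/2)/5] - [-cos(5·0)/5]
=(-(0)+(1))/5=1/5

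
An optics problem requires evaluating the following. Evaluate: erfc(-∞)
erfc(x)=1 - erf(x); erfc(-∞)=1 - erf(-∞)=1 - (-1)=2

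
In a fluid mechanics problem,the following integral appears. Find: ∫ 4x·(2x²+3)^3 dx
Let u=2x²+3, du=4x dx
∫ u^3 du=u^4/4+C

Answer: (2x²+3)^4/4+C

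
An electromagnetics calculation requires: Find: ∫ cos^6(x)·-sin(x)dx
Let u=cos(x), du=-sin(x) dx
∫ u^6 du=u^7/7+C

Answer: cos^7(x)/7+C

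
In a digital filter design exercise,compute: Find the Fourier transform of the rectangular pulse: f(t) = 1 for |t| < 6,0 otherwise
F(omega) = integral from -6 to 6 of e^(-j*omega*t) dt
= 2*sin(6*omega)/omega = 12*sinc(6*omega/pi)

Answer: 2*sin(6*omega)/omega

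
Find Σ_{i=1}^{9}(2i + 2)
=2·Σ i+2·9=2·45+18=108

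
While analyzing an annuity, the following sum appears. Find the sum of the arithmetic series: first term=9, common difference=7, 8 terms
Last term: a_n=9 + (8 - 1)·7=58
Sum=n(a_1 + a_n)/2=8(9 + 58)/2=268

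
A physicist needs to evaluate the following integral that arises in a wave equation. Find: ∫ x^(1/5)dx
Power rule: ∫ x^(1/5) dx=x^(6/5)/(6/5)+C

Answer: (5/6)·x^(6/5)+C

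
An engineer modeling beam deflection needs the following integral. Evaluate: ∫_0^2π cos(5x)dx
Antiderivative: sin(5x)/5
Evaluate at bounds: [sin(5·2π)/5] - [sin(5·0)/5]
=((0) - (0))/5=0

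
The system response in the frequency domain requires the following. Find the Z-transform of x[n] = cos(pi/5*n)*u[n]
Z{cos(w0*n)*u[n]}=z(z - cos(w0))/(z^2-2z*cos(w0)+1)
With w0=pi/5: X(z)=z(z - cos(pi/5))/(z^2-2z*cos(pi/5)+1)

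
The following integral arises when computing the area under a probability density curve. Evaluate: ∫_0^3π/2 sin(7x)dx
Antiderivative: -cos(7x)/7
Evaluate at bounds: [-cos(7·3π/2)/7] - [-cos(7·0)/7]
=(-(0) + (1))/7=1/7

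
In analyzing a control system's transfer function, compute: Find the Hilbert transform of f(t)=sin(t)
The Hilbert transform shifts each frequency component by -pi/2.
H{sin(wt)} = -cos(wt)
With w = 1: H{sin(t)} = -cos(t)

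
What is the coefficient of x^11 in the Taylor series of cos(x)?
cos(x) has only even powers. Coefficient of x^11=0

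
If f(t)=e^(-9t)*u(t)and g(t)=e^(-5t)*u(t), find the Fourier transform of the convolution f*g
By the convolution theorem: F{f*g}=F(omega)*G(omega)
F(omega)=1/(9 + j*omega), G(omega)=1/(5 + j*omega)
F{f*g}=1/((9 + j*omega)(5 + j*omega))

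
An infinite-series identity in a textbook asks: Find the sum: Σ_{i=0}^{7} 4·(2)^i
Geometric series: S = a(1 - r^n)/(1 - r)
a = 4, r = 2, n = 8
S = 4(1-256)/-1 = 1020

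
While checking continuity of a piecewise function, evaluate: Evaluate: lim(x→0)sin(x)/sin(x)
sin(u) ≈ u for small u:
sin(x)/sin(x) ≈ x/(x) = 1/1

Answer: 1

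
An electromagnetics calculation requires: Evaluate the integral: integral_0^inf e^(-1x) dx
integral_0^inf e^(-1x) dx=[-1/1 * e^(-1x)]_0^inf
=0 - (-1/1)=1/1

Answer: 1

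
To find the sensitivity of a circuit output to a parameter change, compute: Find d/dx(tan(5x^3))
Chain rule: d/dx[tan(u)] = sec²(u)·u' where u = 5x^3
u' = 15x^2

Answer: 15x^2·sec²(5x^3)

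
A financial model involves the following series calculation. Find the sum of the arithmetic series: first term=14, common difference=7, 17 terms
Last term: a_n=14 + (17 - 1)·7=126
Sum=n(a_1 + a_n)/2=17(14 + 126)/2=1190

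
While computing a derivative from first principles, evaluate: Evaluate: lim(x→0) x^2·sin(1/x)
Squeeze theorem: -|x^2| ≤ x^2·sin(1/x) ≤ |x^2|
Since x^2 → 0 as x → 0, by squeeze theorem the limit is 0

Answer: 0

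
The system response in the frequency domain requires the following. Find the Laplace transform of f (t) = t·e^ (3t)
L{t·e^(at)} = 1/(s-a)²
L{t·e^(3t)} = 1/(s-3)²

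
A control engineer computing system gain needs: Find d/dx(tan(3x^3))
Chain rule: d/dx[tan(u)] = sec²(u)·u' where u = 3x^3
u' = 9x^2

Answer: 9x^2·sec²(3x^3)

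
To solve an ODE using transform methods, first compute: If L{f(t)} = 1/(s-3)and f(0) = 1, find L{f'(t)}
L{f'(t)}=s·F(s) - f(0)=s/(s-3)-1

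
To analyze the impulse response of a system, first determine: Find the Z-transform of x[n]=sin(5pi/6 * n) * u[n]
Z{sin(w0 * n) * u[n]}=z * sin(w0)/(z^2 - 2z * cos(w0) + 1)
With w0=5pi/6: X(z)=z * sin(5pi/6)/(z^2 - 2z * cos(5pi/6) + 1)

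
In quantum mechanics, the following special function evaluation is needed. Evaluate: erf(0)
erf(0) = 0 (error function is odd and erf(0) = 0 by definition)

Answer: 0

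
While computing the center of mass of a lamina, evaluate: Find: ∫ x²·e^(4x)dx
Integration by parts twice:
First: u = x², dv = e^(4x) dx => x²e^(4x)/4 - (2/4)∫ xe^(4x) dx
Second (∫ xe^(4x) dx): xe^(4x)/4 - e^(4x)/16
Combining: e^(4x)(x²/4 - 2x/16 + 2/64) + C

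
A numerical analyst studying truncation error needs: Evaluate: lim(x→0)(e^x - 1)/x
L'Hôpital (0/0): lim e^x/1 = 1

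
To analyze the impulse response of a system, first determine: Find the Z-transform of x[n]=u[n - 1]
Using the time-shift property: Z{u[n-1]} = z^(-1)*z/(z-1)
= z^(0)/(z-1)

Answer: 1/(z-1)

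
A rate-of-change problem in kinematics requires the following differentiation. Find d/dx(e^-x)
Chain rule: d/dx[e^u]=e^u · u' where u=-x
u'=-1

Answer: -1·e^-x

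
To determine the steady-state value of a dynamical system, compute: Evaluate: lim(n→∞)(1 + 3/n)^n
This is the definition of e^3: lim(1+3/n)^n = e^3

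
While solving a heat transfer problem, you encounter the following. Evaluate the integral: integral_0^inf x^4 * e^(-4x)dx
This is a Gamma integral. Substitute u = 4x (du = 4 dx):
integral_0^inf x^4*e^(-4x) dx = (1/4^5) integral_0^inf u^4*e^(-u) du
= Gamma(5)/4^5 = 4!/4^5 = 24/1024

Answer: 3/128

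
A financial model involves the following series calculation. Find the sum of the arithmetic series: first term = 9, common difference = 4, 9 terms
Last term: a_n=9 + (9 - 1)·4=41
Sum=n(a_1 + a_n)/2=9(9 + 41)/2=225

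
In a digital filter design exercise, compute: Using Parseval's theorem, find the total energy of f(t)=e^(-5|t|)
Parseval's theorem: E = integral |f(t)|^2 dt = (1/2pi) integral |F(omega)|^2 domega
E = integral_{-inf}^{inf} e^(-10|t|) dt = 2*integral_0^inf e^(-10t) dt = 2/(2*5) = 1/5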